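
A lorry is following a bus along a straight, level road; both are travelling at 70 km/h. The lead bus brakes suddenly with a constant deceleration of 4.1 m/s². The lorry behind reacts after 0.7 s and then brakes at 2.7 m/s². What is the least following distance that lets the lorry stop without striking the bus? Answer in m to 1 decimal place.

70 km/h ÷ 3.6 = 19.4444 m/s.
Leader travels v²/(2a_L) = 378.085 / 8.200 = 46.108 m before stopping.
Follower covers v·t_r = 19.4444 × 0.7 = 13.611 m while reacting, then v²/(2a_F) = 378.085 / 5.400 = 70.016 m while braking, for a total of 13.611 + 70.016 = 83.627 m.
Since a_F ≤ a_L and the follower starts braking later, the follower is never slower than the leader, so the closest approach is when both have stopped.
Minimum gap = 83.627 − 46.108 = 37.519 m.

Minimum gap ≈ 37.5 m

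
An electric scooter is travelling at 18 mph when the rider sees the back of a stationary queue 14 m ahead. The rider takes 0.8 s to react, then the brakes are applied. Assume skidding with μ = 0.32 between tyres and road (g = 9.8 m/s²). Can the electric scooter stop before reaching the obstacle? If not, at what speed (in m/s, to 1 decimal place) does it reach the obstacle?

18 mph × 0.44704 = 8.0467 m/s.
a = μg = 0.32 × 9.8 = 3.136 m/s².
Reaction distance = 8.0467 × 0.8 = 6.437 m.
Braking distance needed to stop: v²/(2a) = 64.749 / 6.272 = 10.324 m, so total needed = 6.437 + 10.324 = 16.761 m > 14 m — it cannot stop.
Distance remaining when braking begins: 14 − 6.437 = 7.563 m.
v² = v₀² − 2a·d = 64.749 − 2 × 3.136 × 7.563 = 17.314 m²/s².
v = √17.314 = 4.161 m/s.

No — it strikes the obstacle at 4.2 m/s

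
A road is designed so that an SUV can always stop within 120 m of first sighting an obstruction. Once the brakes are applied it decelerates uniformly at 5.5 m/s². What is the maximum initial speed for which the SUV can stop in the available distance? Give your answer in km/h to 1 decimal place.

v²/(2a) = d ⇒ v = √(2 × 5.500 × 120) = √1320.00 = 36.3318 m/s.
36.3318 m/s × 3.6 = 130.794 km/h.

Maximum speed ≈ 130.8 km/h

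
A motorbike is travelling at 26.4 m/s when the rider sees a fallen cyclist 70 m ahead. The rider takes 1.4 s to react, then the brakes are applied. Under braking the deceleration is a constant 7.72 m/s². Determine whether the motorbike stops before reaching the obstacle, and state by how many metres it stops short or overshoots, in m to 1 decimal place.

No — it overshoots by 12.1 m

Reaction distance = 26.4000 × 1.4 = 36.960 m.
Braking distance = v²/(2a) = 696.960 / 15.440 = 45.140 m.
Total stopping distance = 36.960 + 45.140 = 82.100 m, vs 70 m available — it cannot stop in time and overshoots by 82.100 − 70 = 12.100 m.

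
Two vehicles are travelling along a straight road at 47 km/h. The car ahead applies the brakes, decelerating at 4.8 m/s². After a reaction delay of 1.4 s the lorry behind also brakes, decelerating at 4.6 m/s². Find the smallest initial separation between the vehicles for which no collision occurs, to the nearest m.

Minimum gap ≈ 19 m

47 km/h ÷ 3.6 = 13.0556 m/s.
Leader travels v²/(2a_L) = 170.449 / 9.600 = 17.755 m before stopping.
Follower covers v·t_r = 13.0556 × 1.4 = 18.278 m while reacting, then v²/(2a_F) = 170.449 / 9.200 = 18.527 m while braking, for a total of 18.278 + 18.527 = 36.805 m.
Since a_F ≤ a_L and the follower starts braking later, the follower is never slower than the leader, so the closest approach is when both have stopped.
Minimum gap = 36.805 − 17.755 = 19.050 m.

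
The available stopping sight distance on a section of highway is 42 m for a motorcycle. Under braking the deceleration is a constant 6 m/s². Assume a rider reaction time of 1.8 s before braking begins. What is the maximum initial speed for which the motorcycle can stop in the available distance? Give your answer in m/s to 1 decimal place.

Maximum speed ≈ 14.1 m/s

Stopping distance: v·t_r + v²/(2a) = 42 with t_r = 1.8 s and a = 6.000 m/s².
So v² + 21.600 v − 504.00 = 0.
Positive root: v = −a·t_r + √((a·t_r)² + 2a·d) = −10.800 + √(116.640 + 504.00) = 14.1126 m/s.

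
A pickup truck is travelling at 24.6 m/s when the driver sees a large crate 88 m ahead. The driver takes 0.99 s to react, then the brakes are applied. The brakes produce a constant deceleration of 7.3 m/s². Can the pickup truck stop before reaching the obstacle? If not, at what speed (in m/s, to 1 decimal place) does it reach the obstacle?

Reaction distance = 24.6000 × 0.99 = 24.354 m.
Braking distance = v²/(2a) = 605.160 / 14.600 = 41.449 m.
Total stopping distance = 24.354 + 41.449 = 65.803 m, vs 88 m available — it stops with 88 − 65.803 = 22.197 m to spare.

Yes — it stops about 22.2 m short of the obstacle, so it never reaches it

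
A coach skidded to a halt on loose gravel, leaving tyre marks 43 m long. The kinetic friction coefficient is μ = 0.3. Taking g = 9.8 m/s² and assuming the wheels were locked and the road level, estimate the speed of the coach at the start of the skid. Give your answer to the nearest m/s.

Deceleration a = μg = 0.3 × 9.8 = 2.940 m/s².
v = √(2a·d) = √(2 × 2.940 × 43) = √252.840 = 15.9009 m/s.

Initial speed ≈ 16 m/s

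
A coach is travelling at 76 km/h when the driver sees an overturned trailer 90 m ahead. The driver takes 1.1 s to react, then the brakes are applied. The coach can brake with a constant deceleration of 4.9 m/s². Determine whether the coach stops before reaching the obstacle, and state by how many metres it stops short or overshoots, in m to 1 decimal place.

76 km/h ÷ 3.6 = 21.1111 m/s.
Reaction distance = 21.1111 × 1.1 = 23.222 m.
Braking distance = v²/(2a) = 445.679 / 9.800 = 45.477 m.
Total stopping distance = 23.222 + 45.477 = 68.699 m, vs 90 m available — it stops with 90 − 68.699 = 21.301 m to spare.

Yes — it stops 21.3 m short of the obstacle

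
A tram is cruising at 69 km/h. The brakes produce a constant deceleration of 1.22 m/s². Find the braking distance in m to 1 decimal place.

69 km/h ÷ 3.6 = 19.1667 m/s.
Braking distance = v²/(2a) = 19.1667² / (2 × 1.220) = 367.362 / 2.440 = 150.558 m.

Braking distance ≈ 150.6 m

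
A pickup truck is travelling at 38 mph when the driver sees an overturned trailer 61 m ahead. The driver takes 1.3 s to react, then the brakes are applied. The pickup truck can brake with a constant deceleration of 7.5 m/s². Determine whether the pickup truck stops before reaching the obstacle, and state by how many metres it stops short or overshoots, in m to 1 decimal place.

Yes — it stops 19.7 m short of the obstacle

38 mph × 0.44704 = 16.9875 m/s.
Reaction distance = 16.9875 × 1.3 = 22.084 m.
Braking distance = v²/(2a) = 288.575 / 15.000 = 19.238 m.
Total stopping distance = 22.084 + 19.238 = 41.322 m, vs 61 m available — it stops with 61 − 41.322 = 19.678 m to spare.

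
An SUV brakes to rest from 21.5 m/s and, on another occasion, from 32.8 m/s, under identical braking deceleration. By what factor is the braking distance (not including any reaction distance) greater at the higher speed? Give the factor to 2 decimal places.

Braking distance d = v²/(2a), so with a fixed, d ∝ v².
Factor = (32.8/21.5)² = 1.5256² = 2.3275.

Factor ≈ 2.33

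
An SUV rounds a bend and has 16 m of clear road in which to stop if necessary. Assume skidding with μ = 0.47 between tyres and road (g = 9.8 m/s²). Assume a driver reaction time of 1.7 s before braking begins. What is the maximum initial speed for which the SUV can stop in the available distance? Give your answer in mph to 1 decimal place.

Maximum speed ≈ 14.8 mph

a = μg = 0.47 × 9.8 = 4.606 m/s².
Stopping distance: v·t_r + v²/(2a) = 16 with t_r = 1.7 s and a = 4.606 m/s².
So v² + 15.660 v − 147.39 = 0.
Positive root: v = −a·t_r + √((a·t_r)² + 2a·d) = −7.830 + √(61.309 + 147.39) = 6.6164 m/s.
6.6164 m/s ÷ 0.44704 = 14.800 mph.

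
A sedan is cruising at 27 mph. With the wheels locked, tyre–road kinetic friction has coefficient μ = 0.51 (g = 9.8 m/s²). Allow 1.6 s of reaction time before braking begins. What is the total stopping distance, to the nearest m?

27 mph × 0.44704 = 12.0701 m/s.
a = μg = 0.51 × 9.8 = 4.998 m/s².
Reaction distance = v·t_r = 12.0701 × 1.6 = 19.312 m.
Braking distance = v²/(2a) = 12.0701² / (2 × 4.998) = 145.687 / 9.996 = 14.575 m.
Total = 19.312 + 14.575 = 33.887 m.

Total stopping distance ≈ 34 m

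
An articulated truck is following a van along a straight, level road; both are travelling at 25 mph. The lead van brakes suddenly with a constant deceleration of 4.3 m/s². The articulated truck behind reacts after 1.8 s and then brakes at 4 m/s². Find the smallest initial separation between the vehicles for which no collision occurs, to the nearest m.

25 mph × 0.44704 = 11.1760 m/s.
Leader travels v²/(2a_L) = 124.903 / 8.600 = 14.524 m before stopping.
Follower covers v·t_r = 11.1760 × 1.8 = 20.117 m while reacting, then v²/(2a_F) = 124.903 / 8.000 = 15.613 m while braking, for a total of 20.117 + 15.613 = 35.730 m.
Since a_F ≤ a_L and the follower starts braking later, the follower is never slower than the leader, so the closest approach is when both have stopped.
Minimum gap = 35.730 − 14.524 = 21.206 m.

Minimum gap ≈ 21 m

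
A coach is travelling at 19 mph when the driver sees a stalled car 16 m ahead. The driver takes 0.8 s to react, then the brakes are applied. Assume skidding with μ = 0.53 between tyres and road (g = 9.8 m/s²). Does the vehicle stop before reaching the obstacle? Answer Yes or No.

19 mph × 0.44704 = 8.4938 m/s.
a = μg = 0.53 × 9.8 = 5.194 m/s².
Reaction distance = 8.4938 × 0.8 = 6.795 m.
Braking distance = v²/(2a) = 72.145 / 10.388 = 6.945 m.
Total stopping distance = 6.795 + 6.945 = 13.740 m, vs 16 m available — it stops with 16 − 13.740 = 2.260 m to spare.

Yes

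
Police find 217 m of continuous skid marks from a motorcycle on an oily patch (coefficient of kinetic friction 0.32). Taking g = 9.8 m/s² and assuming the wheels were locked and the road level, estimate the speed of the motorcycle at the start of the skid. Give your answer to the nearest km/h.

Initial speed ≈ 133 km/h

Deceleration a = μg = 0.32 × 9.8 = 3.136 m/s².
v = √(2a·d) = √(2 × 3.136 × 217) = √1361.024 = 36.8921 m/s.
= 36.8921 × 3.6 = 132.812 km/h.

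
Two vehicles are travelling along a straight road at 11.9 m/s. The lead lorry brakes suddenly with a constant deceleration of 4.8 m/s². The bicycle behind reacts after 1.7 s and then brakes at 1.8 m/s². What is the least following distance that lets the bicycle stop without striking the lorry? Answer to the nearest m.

Minimum gap ≈ 45 m

Leader travels v²/(2a_L) = 141.610 / 9.600 = 14.751 m before stopping.
Follower covers v·t_r = 11.9000 × 1.7 = 20.230 m while reacting, then v²/(2a_F) = 141.610 / 3.600 = 39.336 m while braking, for a total of 20.230 + 39.336 = 59.566 m.
Since a_F ≤ a_L and the follower starts braking later, the follower is never slower than the leader, so the closest approach is when both have stopped.
Minimum gap = 59.566 − 14.751 = 44.815 m.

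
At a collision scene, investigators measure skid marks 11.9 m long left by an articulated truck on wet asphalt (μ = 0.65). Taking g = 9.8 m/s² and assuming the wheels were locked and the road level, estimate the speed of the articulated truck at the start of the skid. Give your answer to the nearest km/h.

Initial speed ≈ 44 km/h

Deceleration a = μg = 0.65 × 9.8 = 6.370 m/s².
v = √(2a·d) = √(2 × 6.370 × 11.9) = √151.606 = 12.3128 m/s.
= 12.3128 × 3.6 = 44.326 km/h.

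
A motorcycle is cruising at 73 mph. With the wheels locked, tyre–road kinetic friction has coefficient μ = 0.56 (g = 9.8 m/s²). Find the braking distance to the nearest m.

Braking distance ≈ 97 m

73 mph × 0.44704 = 32.6339 m/s.
a = μg = 0.56 × 9.8 = 5.488 m/s².
Braking distance = v²/(2a) = 32.6339² / (2 × 5.488) = 1064.971 / 10.976 = 97.027 m.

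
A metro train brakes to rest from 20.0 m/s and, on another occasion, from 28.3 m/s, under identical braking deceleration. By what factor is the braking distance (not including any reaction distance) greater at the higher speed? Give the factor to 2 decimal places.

Factor ≈ 2.00

Braking distance d = v²/(2a), so with a fixed, d ∝ v².
Factor = (28.3/20.0)² = 1.4150² = 2.0022.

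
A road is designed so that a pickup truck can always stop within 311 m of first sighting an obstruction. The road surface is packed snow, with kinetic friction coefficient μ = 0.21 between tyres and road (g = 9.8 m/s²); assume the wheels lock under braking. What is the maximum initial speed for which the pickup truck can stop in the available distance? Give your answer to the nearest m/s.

a = μg = 0.21 × 9.8 = 2.058 m/s².
v²/(2a) = d ⇒ v = √(2 × 2.058 × 311) = √1280.08 = 35.7782 m/s.

Maximum speed ≈ 36 m/s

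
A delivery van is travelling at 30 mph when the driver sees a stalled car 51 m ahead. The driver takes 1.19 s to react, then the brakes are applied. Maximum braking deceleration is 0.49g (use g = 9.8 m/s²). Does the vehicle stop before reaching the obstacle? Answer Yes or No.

Yes

30 mph × 0.44704 = 13.4112 m/s.
a = 0.49 × 9.8 = 4.802 m/s².
Reaction distance = 13.4112 × 1.19 = 15.959 m.
Braking distance = v²/(2a) = 179.860 / 9.604 = 18.728 m.
Total stopping distance = 15.959 + 18.728 = 34.687 m, vs 51 m available — it stops with 51 − 34.687 = 16.313 m to spare.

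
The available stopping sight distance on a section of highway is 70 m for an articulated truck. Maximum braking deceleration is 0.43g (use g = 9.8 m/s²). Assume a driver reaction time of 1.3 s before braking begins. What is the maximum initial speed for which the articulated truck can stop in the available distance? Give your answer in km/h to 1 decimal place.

a = 0.43 × 9.8 = 4.214 m/s².
Stopping distance: v·t_r + v²/(2a) = 70 with t_r = 1.3 s and a = 4.214 m/s².
So v² + 10.956 v − 589.96 = 0.
Positive root: v = −a·t_r + √((a·t_r)² + 2a·d) = −5.478 + √(30.008 + 589.96) = 19.4212 m/s.
19.4212 m/s × 3.6 = 69.916 km/h.

Maximum speed ≈ 69.9 km/h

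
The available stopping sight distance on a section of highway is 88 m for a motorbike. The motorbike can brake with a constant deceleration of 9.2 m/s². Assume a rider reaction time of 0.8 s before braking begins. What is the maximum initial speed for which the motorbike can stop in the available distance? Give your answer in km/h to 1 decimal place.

Stopping distance: v·t_r + v²/(2a) = 88 with t_r = 0.8 s and a = 9.200 m/s².
So v² + 14.720 v − 1619.20 = 0.
Positive root: v = −a·t_r + √((a·t_r)² + 2a·d) = −7.360 + √(54.170 + 1619.20) = 33.5468 m/s.
33.5468 m/s × 3.6 = 120.768 km/h.

Maximum speed ≈ 120.8 km/h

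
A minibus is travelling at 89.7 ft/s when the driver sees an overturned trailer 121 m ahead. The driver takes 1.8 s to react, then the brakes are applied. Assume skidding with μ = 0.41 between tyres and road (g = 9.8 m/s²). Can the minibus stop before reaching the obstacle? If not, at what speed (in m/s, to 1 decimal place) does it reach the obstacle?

No — it strikes the obstacle at 13.1 m/s

89.7 ft/s × 0.3048 = 27.3406 m/s.
a = μg = 0.41 × 9.8 = 4.018 m/s².
Reaction distance = 27.3406 × 1.8 = 49.213 m.
Braking distance needed to stop: v²/(2a) = 747.508 / 8.036 = 93.020 m, so total needed = 49.213 + 93.020 = 142.233 m > 121 m — it cannot stop.
Distance remaining when braking begins: 121 − 49.213 = 71.787 m.
v² = v₀² − 2a·d = 747.508 − 2 × 4.018 × 71.787 = 170.628 m²/s².
v = √170.628 = 13.062 m/s.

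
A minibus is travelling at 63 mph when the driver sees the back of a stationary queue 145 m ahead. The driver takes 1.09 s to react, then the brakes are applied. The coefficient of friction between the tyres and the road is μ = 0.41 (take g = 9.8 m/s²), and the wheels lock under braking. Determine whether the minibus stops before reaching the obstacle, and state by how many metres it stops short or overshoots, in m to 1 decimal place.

63 mph × 0.44704 = 28.1635 m/s.
a = μg = 0.41 × 9.8 = 4.018 m/s².
Reaction distance = 28.1635 × 1.09 = 30.698 m.
Braking distance = v²/(2a) = 793.183 / 8.036 = 98.704 m.
Total stopping distance = 30.698 + 98.704 = 129.402 m, vs 145 m available — it stops with 145 − 129.402 = 15.598 m to spare.

Yes — it stops 15.6 m short of the obstacle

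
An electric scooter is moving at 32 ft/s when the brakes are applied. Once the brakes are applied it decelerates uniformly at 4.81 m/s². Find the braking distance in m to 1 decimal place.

Braking distance ≈ 9.9 m

32 ft/s × 0.3048 = 9.7536 m/s.
Braking distance = v²/(2a) = 9.7536² / (2 × 4.810) = 95.133 / 9.620 = 9.889 m.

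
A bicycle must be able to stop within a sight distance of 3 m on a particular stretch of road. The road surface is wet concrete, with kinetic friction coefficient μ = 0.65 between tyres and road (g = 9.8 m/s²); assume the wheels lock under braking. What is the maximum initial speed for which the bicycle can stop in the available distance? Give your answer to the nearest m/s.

a = μg = 0.65 × 9.8 = 6.370 m/s².
v²/(2a) = d ⇒ v = √(2 × 6.370 × 3) = √38.22 = 6.1822 m/s.

Maximum speed ≈ 6 m/s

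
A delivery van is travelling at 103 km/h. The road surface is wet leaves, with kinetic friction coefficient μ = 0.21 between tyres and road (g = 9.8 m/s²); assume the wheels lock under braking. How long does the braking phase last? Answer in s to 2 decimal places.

Braking time ≈ 13.90 s

103 km/h ÷ 3.6 = 28.6111 m/s.
a = μg = 0.21 × 9.8 = 2.058 m/s².
Braking time = v/a = 28.6111 / 2.058 = 13.902 s.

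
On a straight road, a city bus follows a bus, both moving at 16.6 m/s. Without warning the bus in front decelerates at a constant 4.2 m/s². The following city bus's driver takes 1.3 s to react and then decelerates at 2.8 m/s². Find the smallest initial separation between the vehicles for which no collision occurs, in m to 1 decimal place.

Leader travels v²/(2a_L) = 275.560 / 8.400 = 32.805 m before stopping.
Follower covers v·t_r = 16.6000 × 1.3 = 21.580 m while reacting, then v²/(2a_F) = 275.560 / 5.600 = 49.207 m while braking, for a total of 21.580 + 49.207 = 70.787 m.
Since a_F ≤ a_L and the follower starts braking later, the follower is never slower than the leader, so the closest approach is when both have stopped.
Minimum gap = 70.787 − 32.805 = 37.982 m.

Minimum gap ≈ 38.0 m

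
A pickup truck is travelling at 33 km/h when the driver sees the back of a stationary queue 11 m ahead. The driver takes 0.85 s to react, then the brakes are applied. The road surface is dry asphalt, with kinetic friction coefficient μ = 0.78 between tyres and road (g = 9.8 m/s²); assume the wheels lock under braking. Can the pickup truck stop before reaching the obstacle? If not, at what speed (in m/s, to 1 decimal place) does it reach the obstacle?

33 km/h ÷ 3.6 = 9.1667 m/s.
a = μg = 0.78 × 9.8 = 7.644 m/s².
Reaction distance = 9.1667 × 0.85 = 7.792 m.
Braking distance needed to stop: v²/(2a) = 84.028 / 15.288 = 5.496 m, so total needed = 7.792 + 5.496 = 13.288 m > 11 m — it cannot stop.
Distance remaining when braking begins: 11 − 7.792 = 3.208 m.
v² = v₀² − 2a·d = 84.028 − 2 × 7.644 × 3.208 = 34.984 m²/s².
v = √34.984 = 5.915 m/s.

No — it strikes the obstacle at 5.9 m/s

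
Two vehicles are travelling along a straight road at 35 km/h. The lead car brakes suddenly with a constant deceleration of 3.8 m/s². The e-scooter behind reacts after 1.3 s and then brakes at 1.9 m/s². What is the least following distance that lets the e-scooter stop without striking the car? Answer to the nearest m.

35 km/h ÷ 3.6 = 9.7222 m/s.
Leader travels v²/(2a_L) = 94.521 / 7.600 = 12.437 m before stopping.
Follower covers v·t_r = 9.7222 × 1.3 = 12.639 m while reacting, then v²/(2a_F) = 94.521 / 3.800 = 24.874 m while braking, for a total of 12.639 + 24.874 = 37.513 m.
Since a_F ≤ a_L and the follower starts braking later, the follower is never slower than the leader, so the closest approach is when both have stopped.
Minimum gap = 37.513 − 12.437 = 25.076 m.

Minimum gap ≈ 25 m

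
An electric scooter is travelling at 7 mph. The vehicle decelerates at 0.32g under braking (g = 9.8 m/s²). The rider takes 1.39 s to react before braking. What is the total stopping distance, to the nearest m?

Total stopping distance ≈ 6 m

7 mph × 0.44704 = 3.1293 m/s.
a = 0.32 × 9.8 = 3.136 m/s².
Reaction distance = v·t_r = 3.1293 × 1.39 = 4.350 m.
Braking distance = v²/(2a) = 3.1293² / (2 × 3.136) = 9.793 / 6.272 = 1.561 m.
Total = 4.350 + 1.561 = 5.911 m.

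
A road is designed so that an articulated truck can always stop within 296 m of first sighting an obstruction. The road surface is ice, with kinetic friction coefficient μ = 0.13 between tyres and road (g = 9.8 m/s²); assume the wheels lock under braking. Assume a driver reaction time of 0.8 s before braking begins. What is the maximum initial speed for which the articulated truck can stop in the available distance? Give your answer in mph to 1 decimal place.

Maximum speed ≈ 59.2 mph

a = μg = 0.13 × 9.8 = 1.274 m/s².
Stopping distance: v·t_r + v²/(2a) = 296 with t_r = 0.8 s and a = 1.274 m/s².
So v² + 2.038 v − 754.21 = 0.
Positive root: v = −a·t_r + √((a·t_r)² + 2a·d) = −1.019 + √(1.038 + 754.21) = 26.4628 m/s.
26.4628 m/s ÷ 0.44704 = 59.196 mph.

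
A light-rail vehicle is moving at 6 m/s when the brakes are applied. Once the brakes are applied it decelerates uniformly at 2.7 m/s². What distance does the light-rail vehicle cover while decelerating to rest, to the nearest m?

Braking distance = v²/(2a) = 6.0000² / (2 × 2.700) = 36.000 / 5.400 = 6.667 m.

Braking distance ≈ 7 m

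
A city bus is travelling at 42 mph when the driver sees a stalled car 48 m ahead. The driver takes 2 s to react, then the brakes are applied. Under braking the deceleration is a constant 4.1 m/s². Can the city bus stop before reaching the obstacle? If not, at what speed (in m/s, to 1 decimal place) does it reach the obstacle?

42 mph × 0.44704 = 18.7757 m/s.
Reaction distance = 18.7757 × 2 = 37.551 m.
Braking distance needed to stop: v²/(2a) = 352.527 / 8.200 = 42.991 m, so total needed = 37.551 + 42.991 = 80.542 m > 48 m — it cannot stop.
Distance remaining when braking begins: 48 − 37.551 = 10.449 m.
v² = v₀² − 2a·d = 352.527 − 2 × 4.100 × 10.449 = 266.845 m²/s².
v = √266.845 = 16.335 m/s.

No — it strikes the obstacle at 16.3 m/s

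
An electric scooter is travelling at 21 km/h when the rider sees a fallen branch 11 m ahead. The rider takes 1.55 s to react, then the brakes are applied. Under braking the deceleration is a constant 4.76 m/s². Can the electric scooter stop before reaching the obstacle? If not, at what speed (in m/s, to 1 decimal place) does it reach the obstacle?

No — it strikes the obstacle at 3.9 m/s

21 km/h ÷ 3.6 = 5.8333 m/s.
Reaction distance = 5.8333 × 1.55 = 9.042 m.
Braking distance needed to stop: v²/(2a) = 34.027 / 9.520 = 3.574 m, so total needed = 9.042 + 3.574 = 12.616 m > 11 m — it cannot stop.
Distance remaining when braking begins: 11 − 9.042 = 1.958 m.
v² = v₀² − 2a·d = 34.027 − 2 × 4.760 × 1.958 = 15.387 m²/s².
v = √15.387 = 3.923 m/s.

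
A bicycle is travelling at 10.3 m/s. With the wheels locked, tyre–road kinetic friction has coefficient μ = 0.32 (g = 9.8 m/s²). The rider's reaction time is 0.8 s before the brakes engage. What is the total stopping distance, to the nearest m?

a = μg = 0.32 × 9.8 = 3.136 m/s².
Reaction distance = v·t_r = 10.3000 × 0.8 = 8.240 m.
Braking distance = v²/(2a) = 10.3000² / (2 × 3.136) = 106.090 / 6.272 = 16.915 m.
Total = 8.240 + 16.915 = 25.155 m.

Total stopping distance ≈ 25 m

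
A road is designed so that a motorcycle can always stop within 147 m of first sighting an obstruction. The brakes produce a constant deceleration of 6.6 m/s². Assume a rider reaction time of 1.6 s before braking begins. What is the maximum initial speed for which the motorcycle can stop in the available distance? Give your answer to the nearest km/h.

Maximum speed ≈ 125 km/h

Stopping distance: v·t_r + v²/(2a) = 147 with t_r = 1.6 s and a = 6.600 m/s².
So v² + 21.120 v − 1940.40 = 0.
Positive root: v = −a·t_r + √((a·t_r)² + 2a·d) = −10.560 + √(111.514 + 1940.40) = 34.7381 m/s.
34.7381 m/s × 3.6 = 125.057 km/h.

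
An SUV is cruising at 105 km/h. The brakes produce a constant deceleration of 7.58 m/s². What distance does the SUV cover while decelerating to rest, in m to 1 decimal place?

Braking distance ≈ 56.1 m

105 km/h ÷ 3.6 = 29.1667 m/s.
Braking distance = v²/(2a) = 29.1667² / (2 × 7.580) = 850.696 / 15.160 = 56.115 m.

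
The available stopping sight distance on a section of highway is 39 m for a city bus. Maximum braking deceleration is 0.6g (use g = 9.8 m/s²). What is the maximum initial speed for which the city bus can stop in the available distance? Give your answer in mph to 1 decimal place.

a = 0.6 × 9.8 = 5.880 m/s².
v²/(2a) = d ⇒ v = √(2 × 5.880 × 39) = √458.64 = 21.4159 m/s.
21.4159 m/s ÷ 0.44704 = 47.906 mph.

Maximum speed ≈ 47.9 mph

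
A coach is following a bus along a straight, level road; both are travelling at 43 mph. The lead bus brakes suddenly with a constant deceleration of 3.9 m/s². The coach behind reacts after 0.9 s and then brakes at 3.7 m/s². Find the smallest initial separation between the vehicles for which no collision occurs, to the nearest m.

43 mph × 0.44704 = 19.2227 m/s.
Leader travels v²/(2a_L) = 369.512 / 7.800 = 47.373 m before stopping.
Follower covers v·t_r = 19.2227 × 0.9 = 17.300 m while reacting, then v²/(2a_F) = 369.512 / 7.400 = 49.934 m while braking, for a total of 17.300 + 49.934 = 67.234 m.
Since a_F ≤ a_L and the follower starts braking later, the follower is never slower than the leader, so the closest approach is when both have stopped.
Minimum gap = 67.234 − 47.373 = 19.861 m.

Minimum gap ≈ 20 m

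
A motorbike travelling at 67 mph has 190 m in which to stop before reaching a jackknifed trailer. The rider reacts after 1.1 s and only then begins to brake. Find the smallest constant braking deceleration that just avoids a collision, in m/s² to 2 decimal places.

Required deceleration ≈ 2.86 m/s²

67 mph × 0.44704 = 29.9517 m/s.
Distance covered during reaction = 29.9517 × 1.1 = 32.947 m.
Distance available for braking: 190 − 32.947 = 157.053 m.
v² = 2a·d ⇒ a = v²/(2d) = 29.9517² / (2 × 157.053) = 897.104 / 314.106 = 2.8561 m/s².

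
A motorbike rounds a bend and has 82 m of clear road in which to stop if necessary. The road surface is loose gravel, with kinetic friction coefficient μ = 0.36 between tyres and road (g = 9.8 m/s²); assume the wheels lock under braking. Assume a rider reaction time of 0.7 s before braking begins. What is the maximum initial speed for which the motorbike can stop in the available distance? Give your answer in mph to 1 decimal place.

Maximum speed ≈ 48.6 mph

a = μg = 0.36 × 9.8 = 3.528 m/s².
Stopping distance: v·t_r + v²/(2a) = 82 with t_r = 0.7 s and a = 3.528 m/s².
So v² + 4.939 v − 578.59 = 0.
Positive root: v = −a·t_r + √((a·t_r)² + 2a·d) = −2.470 + √(6.101 + 578.59) = 21.7104 m/s.
21.7104 m/s ÷ 0.44704 = 48.565 mph.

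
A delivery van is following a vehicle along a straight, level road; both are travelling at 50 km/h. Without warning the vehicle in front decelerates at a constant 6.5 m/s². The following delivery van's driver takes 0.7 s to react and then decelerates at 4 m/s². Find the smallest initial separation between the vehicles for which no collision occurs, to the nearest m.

Minimum gap ≈ 19 m

50 km/h ÷ 3.6 = 13.8889 m/s.
Leader travels v²/(2a_L) = 192.902 / 13.000 = 14.839 m before stopping.
Follower covers v·t_r = 13.8889 × 0.7 = 9.722 m while reacting, then v²/(2a_F) = 192.902 / 8.000 = 24.113 m while braking, for a total of 9.722 + 24.113 = 33.835 m.
Since a_F ≤ a_L and the follower starts braking later, the follower is never slower than the leader, so the closest approach is when both have stopped.
Minimum gap = 33.835 − 14.839 = 18.996 m.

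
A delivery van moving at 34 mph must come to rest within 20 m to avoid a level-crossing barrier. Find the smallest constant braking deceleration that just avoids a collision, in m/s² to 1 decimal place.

Required deceleration ≈ 5.8 m/s²

34 mph × 0.44704 = 15.1994 m/s.
v² = 2a·d ⇒ a = v²/(2d) = 15.1994² / (2 × 20.000) = 231.022 / 40.000 = 5.7755 m/s².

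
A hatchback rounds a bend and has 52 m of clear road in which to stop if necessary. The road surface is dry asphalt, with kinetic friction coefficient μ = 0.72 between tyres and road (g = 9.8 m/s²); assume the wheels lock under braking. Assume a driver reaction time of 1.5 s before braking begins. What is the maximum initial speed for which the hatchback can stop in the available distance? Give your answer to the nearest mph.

Maximum speed ≈ 41 mph

a = μg = 0.72 × 9.8 = 7.056 m/s².
Stopping distance: v·t_r + v²/(2a) = 52 with t_r = 1.5 s and a = 7.056 m/s².
So v² + 21.168 v − 733.82 = 0.
Positive root: v = −a·t_r + √((a·t_r)² + 2a·d) = −10.584 + √(112.021 + 733.82) = 18.4993 m/s.
18.4993 m/s ÷ 0.44704 = 41.382 mph.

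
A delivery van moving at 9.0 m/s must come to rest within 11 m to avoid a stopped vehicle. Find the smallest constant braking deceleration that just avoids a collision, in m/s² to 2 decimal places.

Required deceleration ≈ 3.68 m/s²

v² = 2a·d ⇒ a = v²/(2d) = 9.0000² / (2 × 11.000) = 81.000 / 22.000 = 3.6818 m/s².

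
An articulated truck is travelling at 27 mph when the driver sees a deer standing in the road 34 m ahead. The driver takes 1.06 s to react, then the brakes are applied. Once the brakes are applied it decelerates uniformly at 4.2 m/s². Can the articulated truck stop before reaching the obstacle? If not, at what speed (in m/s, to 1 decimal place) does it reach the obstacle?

27 mph × 0.44704 = 12.0701 m/s.
Reaction distance = 12.0701 × 1.06 = 12.794 m.
Braking distance = v²/(2a) = 145.687 / 8.400 = 17.344 m.
Total stopping distance = 12.794 + 17.344 = 30.138 m, vs 34 m available — it stops with 34 − 30.138 = 3.862 m to spare.

Yes — it stops about 3.9 m short of the obstacle, so it never reaches it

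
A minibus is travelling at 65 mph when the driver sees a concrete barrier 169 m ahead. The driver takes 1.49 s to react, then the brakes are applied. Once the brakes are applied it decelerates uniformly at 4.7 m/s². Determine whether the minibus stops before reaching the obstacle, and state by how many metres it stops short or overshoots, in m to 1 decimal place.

65 mph × 0.44704 = 29.0576 m/s.
Reaction distance = 29.0576 × 1.49 = 43.296 m.
Braking distance = v²/(2a) = 844.344 / 9.400 = 89.824 m.
Total stopping distance = 43.296 + 89.824 = 133.120 m, vs 169 m available — it stops with 169 − 133.120 = 35.880 m to spare.

Yes — it stops 35.9 m short of the obstacle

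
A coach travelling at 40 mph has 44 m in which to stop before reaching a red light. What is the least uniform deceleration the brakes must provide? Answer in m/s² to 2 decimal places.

Required deceleration ≈ 3.63 m/s²

40 mph × 0.44704 = 17.8816 m/s.
v² = 2a·d ⇒ a = v²/(2d) = 17.8816² / (2 × 44.000) = 319.752 / 88.000 = 3.6335 m/s².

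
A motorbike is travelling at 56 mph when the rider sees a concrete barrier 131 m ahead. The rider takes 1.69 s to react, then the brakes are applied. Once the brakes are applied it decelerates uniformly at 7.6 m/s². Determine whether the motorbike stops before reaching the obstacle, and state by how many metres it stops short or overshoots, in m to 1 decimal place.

Yes — it stops 47.5 m short of the obstacle

56 mph × 0.44704 = 25.0342 m/s.
Reaction distance = 25.0342 × 1.69 = 42.308 m.
Braking distance = v²/(2a) = 626.711 / 15.200 = 41.231 m.
Total stopping distance = 42.308 + 41.231 = 83.539 m, vs 131 m available — it stops with 131 − 83.539 = 47.461 m to spare.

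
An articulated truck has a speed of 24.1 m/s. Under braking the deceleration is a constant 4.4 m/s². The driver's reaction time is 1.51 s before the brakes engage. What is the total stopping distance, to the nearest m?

Total stopping distance ≈ 102 m

Reaction distance = v·t_r = 24.1000 × 1.51 = 36.391 m.
Braking distance = v²/(2a) = 24.1000² / (2 × 4.400) = 580.810 / 8.800 = 66.001 m.
Total = 36.391 + 66.001 = 102.392 m.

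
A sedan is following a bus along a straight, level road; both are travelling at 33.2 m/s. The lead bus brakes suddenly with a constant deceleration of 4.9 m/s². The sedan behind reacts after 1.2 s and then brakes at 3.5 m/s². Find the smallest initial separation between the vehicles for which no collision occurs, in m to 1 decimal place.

Leader travels v²/(2a_L) = 1102.240 / 9.800 = 112.473 m before stopping.
Follower covers v·t_r = 33.2000 × 1.2 = 39.840 m while reacting, then v²/(2a_F) = 1102.240 / 7.000 = 157.463 m while braking, for a total of 39.840 + 157.463 = 197.303 m.
Since a_F ≤ a_L and the follower starts braking later, the follower is never slower than the leader, so the closest approach is when both have stopped.
Minimum gap = 197.303 − 112.473 = 84.830 m.

Minimum gap ≈ 84.8 m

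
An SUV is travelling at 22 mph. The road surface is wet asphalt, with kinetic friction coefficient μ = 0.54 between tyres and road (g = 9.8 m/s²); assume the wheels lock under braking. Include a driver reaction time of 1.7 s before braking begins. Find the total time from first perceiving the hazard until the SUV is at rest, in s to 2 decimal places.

Total time ≈ 3.56 s

22 mph × 0.44704 = 9.8349 m/s.
a = μg = 0.54 × 9.8 = 5.292 m/s².
Braking time = v/a = 9.8349 / 5.292 = 1.858 s.
Total = 1.7 + 1.858 = 3.558 s.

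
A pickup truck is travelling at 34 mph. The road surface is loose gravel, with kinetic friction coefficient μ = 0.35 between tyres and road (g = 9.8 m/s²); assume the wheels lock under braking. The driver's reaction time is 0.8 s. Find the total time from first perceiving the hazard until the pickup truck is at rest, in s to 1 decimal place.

34 mph × 0.44704 = 15.1994 m/s.
a = μg = 0.35 × 9.8 = 3.430 m/s².
Braking time = v/a = 15.1994 / 3.430 = 4.431 s.
Total = 0.8 + 4.431 = 5.231 s.

Total time ≈ 5.2 s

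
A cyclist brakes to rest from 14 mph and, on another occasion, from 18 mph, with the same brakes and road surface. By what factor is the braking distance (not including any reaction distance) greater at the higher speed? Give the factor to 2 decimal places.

Braking distance d = v²/(2a), so with a fixed, d ∝ v².
Factor = (18/14)² = 1.2857² = 1.6530.

Factor ≈ 1.65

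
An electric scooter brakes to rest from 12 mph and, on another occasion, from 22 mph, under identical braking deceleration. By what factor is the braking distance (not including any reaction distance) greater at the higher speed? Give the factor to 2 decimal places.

Factor ≈ 3.36

Braking distance d = v²/(2a), so with a fixed, d ∝ v².
Factor = (22/12)² = 1.8333² = 3.3610.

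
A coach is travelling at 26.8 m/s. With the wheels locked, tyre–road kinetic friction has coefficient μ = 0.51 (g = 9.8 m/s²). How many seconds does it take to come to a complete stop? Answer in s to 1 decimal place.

a = μg = 0.51 × 9.8 = 4.998 m/s².
Braking time = v/a = 26.8000 / 4.998 = 5.362 s.

Braking time ≈ 5.4 s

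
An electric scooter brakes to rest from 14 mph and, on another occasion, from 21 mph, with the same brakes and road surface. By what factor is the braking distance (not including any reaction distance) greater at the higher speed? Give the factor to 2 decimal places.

Factor ≈ 2.25

Braking distance d = v²/(2a), so with a fixed, d ∝ v².
Factor = (21/14)² = 1.5000² = 2.2500.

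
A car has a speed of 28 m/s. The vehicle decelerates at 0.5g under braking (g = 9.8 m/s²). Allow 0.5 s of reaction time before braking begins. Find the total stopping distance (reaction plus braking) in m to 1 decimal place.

Total stopping distance ≈ 94.0 m

a = 0.5 × 9.8 = 4.900 m/s².
Reaction distance = v·t_r = 28.0000 × 0.5 = 14.000 m.
Braking distance = v²/(2a) = 28.0000² / (2 × 4.900) = 784.000 / 9.800 = 80.000 m.
Total = 14.000 + 80.000 = 94.000 m.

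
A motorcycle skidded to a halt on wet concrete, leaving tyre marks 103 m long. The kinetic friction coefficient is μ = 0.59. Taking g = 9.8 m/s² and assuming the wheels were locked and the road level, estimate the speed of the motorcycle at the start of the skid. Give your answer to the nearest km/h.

Deceleration a = μg = 0.59 × 9.8 = 5.782 m/s².
v = √(2a·d) = √(2 × 5.782 × 103) = √1191.092 = 34.5122 m/s.
= 34.5122 × 3.6 = 124.244 km/h.

Initial speed ≈ 124 km/h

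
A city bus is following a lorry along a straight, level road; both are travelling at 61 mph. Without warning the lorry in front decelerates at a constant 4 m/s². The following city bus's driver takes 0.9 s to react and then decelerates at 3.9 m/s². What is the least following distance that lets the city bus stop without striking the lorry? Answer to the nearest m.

Minimum gap ≈ 27 m

61 mph × 0.44704 = 27.2694 m/s.
Leader travels v²/(2a_L) = 743.620 / 8.000 = 92.953 m before stopping.
Follower covers v·t_r = 27.2694 × 0.9 = 24.542 m while reacting, then v²/(2a_F) = 743.620 / 7.800 = 95.336 m while braking, for a total of 24.542 + 95.336 = 119.878 m.
Since a_F ≤ a_L and the follower starts braking later, the follower is never slower than the leader, so the closest approach is when both have stopped.
Minimum gap = 119.878 − 92.953 = 26.925 m.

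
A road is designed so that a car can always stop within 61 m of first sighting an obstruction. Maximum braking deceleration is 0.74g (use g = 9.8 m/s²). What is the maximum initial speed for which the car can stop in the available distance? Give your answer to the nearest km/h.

Maximum speed ≈ 107 km/h

a = 0.74 × 9.8 = 7.252 m/s².
v²/(2a) = d ⇒ v = √(2 × 7.252 × 61) = √884.74 = 29.7446 m/s.
29.7446 m/s × 3.6 = 107.081 km/h.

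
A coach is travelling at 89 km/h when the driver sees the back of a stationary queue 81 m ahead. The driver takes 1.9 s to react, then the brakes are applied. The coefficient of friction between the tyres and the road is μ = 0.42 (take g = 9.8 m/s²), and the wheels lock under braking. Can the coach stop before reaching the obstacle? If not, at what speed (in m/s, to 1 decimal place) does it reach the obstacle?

No — it strikes the obstacle at 18.2 m/s

89 km/h ÷ 3.6 = 24.7222 m/s.
a = μg = 0.42 × 9.8 = 4.116 m/s².
Reaction distance = 24.7222 × 1.9 = 46.972 m.
Braking distance needed to stop: v²/(2a) = 611.187 / 8.232 = 74.245 m, so total needed = 46.972 + 74.245 = 121.217 m > 81 m — it cannot stop.
Distance remaining when braking begins: 81 − 46.972 = 34.028 m.
v² = v₀² − 2a·d = 611.187 − 2 × 4.116 × 34.028 = 331.069 m²/s².
v = √331.069 = 18.195 m/s.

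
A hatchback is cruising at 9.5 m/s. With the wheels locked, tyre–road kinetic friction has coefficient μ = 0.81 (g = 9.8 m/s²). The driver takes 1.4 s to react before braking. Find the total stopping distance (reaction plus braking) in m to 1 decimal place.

a = μg = 0.81 × 9.8 = 7.938 m/s².
Reaction distance = v·t_r = 9.5000 × 1.4 = 13.300 m.
Braking distance = v²/(2a) = 9.5000² / (2 × 7.938) = 90.250 / 15.876 = 5.685 m.
Total = 13.300 + 5.685 = 18.985 m.

Total stopping distance ≈ 19.0 m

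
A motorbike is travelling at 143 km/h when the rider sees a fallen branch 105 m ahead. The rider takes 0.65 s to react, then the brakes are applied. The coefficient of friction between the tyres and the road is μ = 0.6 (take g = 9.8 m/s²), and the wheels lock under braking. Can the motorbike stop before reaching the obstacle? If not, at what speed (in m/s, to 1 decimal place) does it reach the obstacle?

143 km/h ÷ 3.6 = 39.7222 m/s.
a = μg = 0.6 × 9.8 = 5.880 m/s².
Reaction distance = 39.7222 × 0.65 = 25.819 m.
Braking distance needed to stop: v²/(2a) = 1577.853 / 11.760 = 134.171 m, so total needed = 25.819 + 134.171 = 159.990 m > 105 m — it cannot stop.
Distance remaining when braking begins: 105 − 25.819 = 79.181 m.
v² = v₀² − 2a·d = 1577.853 − 2 × 5.880 × 79.181 = 646.684 m²/s².
v = √646.684 = 25.430 m/s.

No — it strikes the obstacle at 25.4 m/s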